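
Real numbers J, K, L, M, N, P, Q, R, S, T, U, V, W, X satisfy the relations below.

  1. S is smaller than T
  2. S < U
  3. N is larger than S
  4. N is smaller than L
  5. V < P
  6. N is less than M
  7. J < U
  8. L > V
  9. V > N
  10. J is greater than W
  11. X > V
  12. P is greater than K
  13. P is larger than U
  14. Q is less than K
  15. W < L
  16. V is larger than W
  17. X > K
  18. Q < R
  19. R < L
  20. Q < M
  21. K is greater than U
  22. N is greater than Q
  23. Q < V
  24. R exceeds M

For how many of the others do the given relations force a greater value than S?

Directly above S: N, U, T.
One step further: M, K, V, P, L (8 so far).
One step further: R, X (10 so far).
Nothing else is reachable above S; 10 in all.

10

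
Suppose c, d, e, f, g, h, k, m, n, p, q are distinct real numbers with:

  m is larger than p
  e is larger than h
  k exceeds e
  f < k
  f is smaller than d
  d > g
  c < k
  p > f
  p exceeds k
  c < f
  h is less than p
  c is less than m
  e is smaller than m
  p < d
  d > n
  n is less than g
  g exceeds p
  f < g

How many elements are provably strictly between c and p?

2

Chaining upward from c reaches: f, k, m, g, d.
Chaining downward from p reaches: h, e, f, k.
Strictly between c and p are those in both lists: f, k — 2 elements.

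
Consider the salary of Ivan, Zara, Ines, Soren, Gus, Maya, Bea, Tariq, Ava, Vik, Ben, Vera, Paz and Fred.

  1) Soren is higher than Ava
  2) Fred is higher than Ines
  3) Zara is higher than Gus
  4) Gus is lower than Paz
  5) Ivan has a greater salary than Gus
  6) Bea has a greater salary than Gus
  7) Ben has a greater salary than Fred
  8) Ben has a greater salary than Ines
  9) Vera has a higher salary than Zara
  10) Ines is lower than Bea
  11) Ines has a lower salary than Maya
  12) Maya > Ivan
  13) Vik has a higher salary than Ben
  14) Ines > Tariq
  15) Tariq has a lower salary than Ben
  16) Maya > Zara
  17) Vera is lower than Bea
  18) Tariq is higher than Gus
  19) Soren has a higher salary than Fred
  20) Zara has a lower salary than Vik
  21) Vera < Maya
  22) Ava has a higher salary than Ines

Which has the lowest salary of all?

Chaining upward from Gus: directly above it, Ivan, Tariq, Zara, Paz, Bea; then Ines, Vera, Ben, Maya, Vik; then Fred, Ava; then Soren.
That covers every other element, and nothing is given below Gus, so Gus is the lowest salary.

Gus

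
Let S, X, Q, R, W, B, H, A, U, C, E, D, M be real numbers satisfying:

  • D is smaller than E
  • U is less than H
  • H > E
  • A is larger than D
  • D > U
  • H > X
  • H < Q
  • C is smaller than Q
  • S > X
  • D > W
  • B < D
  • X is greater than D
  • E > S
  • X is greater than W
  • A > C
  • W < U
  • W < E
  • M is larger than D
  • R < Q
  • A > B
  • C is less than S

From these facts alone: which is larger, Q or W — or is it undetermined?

Link the given pairs in sequence: W < U; U < D; D < X; X < S; S < E; E < H; H < Q.
Together: W < U < D < X < S < E < H < Q.
So Q is larger.

Q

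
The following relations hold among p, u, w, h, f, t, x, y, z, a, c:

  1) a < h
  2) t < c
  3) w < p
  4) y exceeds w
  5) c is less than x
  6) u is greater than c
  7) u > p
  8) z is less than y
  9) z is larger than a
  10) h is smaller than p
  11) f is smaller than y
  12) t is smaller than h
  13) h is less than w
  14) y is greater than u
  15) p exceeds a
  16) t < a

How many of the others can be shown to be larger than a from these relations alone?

The elements the relations force above a are h, w, p, z, u, y — no chain reaches any other.
That is 6.

6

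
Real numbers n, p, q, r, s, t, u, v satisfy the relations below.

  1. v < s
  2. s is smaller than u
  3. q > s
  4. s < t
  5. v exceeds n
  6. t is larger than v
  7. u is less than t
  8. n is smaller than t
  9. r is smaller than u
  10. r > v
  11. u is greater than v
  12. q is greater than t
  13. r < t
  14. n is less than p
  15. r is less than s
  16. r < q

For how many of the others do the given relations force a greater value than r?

4

From r the given relations immediately reach s, u, t, q.
No other element is forced above r by the given relations, so the count is 4.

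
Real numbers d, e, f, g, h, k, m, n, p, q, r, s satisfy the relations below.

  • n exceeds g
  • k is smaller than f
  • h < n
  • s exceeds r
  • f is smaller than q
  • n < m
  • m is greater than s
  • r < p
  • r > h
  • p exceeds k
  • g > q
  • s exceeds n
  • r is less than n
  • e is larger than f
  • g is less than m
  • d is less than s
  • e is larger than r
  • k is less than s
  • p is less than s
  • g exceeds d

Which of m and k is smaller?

k

Link the given pairs in sequence: k < f; f < q; q < g; g < n; n < s; s < m.
Together: k < f < q < g < n < s < m.
So k < m; k is the smaller of the two.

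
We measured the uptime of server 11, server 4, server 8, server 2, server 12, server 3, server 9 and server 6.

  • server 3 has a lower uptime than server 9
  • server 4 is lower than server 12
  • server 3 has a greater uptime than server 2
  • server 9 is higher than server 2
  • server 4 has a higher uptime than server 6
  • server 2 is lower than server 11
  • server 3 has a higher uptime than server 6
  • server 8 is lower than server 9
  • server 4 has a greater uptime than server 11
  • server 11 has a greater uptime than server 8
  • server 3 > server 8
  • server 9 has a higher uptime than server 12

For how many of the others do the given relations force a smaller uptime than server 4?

From server 4 the given relations immediately reach server 6, server 11.
From those, server 8, server 2 — 4 in total.
No other element is forced below server 4 by the given relations, so the count is 4.

4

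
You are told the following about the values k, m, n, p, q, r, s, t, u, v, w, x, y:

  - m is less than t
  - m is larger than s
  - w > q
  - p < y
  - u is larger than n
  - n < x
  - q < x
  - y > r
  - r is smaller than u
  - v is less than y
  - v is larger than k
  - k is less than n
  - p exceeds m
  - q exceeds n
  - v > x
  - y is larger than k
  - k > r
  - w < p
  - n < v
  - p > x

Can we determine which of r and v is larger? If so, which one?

r < k and k < n give r < n.
Then n < q extends the chain to q.
With q < x: r < k < n < q < x.
With x < v: r < k < n < q < x < v.
So v is larger.

v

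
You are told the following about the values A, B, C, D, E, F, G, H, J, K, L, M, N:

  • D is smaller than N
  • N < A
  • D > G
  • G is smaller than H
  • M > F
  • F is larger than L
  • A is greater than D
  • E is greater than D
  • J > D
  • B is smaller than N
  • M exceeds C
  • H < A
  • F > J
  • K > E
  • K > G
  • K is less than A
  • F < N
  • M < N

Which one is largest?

A

Chaining downward from A: directly below it, D, H, K, N; then G, B, E, F, M; then L, J, C.
That covers every other element, and nothing is given above A, so A is the largest.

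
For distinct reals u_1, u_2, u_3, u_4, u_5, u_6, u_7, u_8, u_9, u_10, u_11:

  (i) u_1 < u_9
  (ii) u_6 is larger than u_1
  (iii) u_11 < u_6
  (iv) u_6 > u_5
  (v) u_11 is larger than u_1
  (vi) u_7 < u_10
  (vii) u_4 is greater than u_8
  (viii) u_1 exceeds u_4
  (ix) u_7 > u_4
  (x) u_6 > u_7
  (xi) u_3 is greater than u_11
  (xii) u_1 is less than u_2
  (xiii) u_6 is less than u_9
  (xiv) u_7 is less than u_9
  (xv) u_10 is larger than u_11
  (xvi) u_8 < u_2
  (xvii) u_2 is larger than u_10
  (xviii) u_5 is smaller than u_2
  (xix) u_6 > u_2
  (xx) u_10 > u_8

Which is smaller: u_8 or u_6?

u_8

u_8 < u_4 and u_4 < u_1 give u_8 < u_1.
With u_1 < u_11: u_8 < u_4 < u_1 < u_11.
Then u_11 < u_10 extends the chain to u_10.
Then u_10 < u_2 extends the chain to u_2.
Then u_2 < u_6 extends the chain to u_6.
So u_8 < u_6; u_8 is the smaller of the two.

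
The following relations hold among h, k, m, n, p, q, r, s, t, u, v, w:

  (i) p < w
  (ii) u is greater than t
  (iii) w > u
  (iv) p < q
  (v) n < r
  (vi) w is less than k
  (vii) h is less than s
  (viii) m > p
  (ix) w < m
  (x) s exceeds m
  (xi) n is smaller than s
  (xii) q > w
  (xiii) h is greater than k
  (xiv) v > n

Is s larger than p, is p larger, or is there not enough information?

s

p < w < k < h < s, by transitivity through w, k, h.
So s is larger.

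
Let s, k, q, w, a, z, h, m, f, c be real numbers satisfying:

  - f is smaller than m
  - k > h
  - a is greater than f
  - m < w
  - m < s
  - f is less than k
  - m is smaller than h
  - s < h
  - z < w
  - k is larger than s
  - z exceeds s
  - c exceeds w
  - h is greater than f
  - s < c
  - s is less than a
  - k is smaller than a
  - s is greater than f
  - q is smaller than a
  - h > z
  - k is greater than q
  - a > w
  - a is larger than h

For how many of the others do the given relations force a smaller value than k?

Directly below k: f, q, s, h.
One step further: m, z (6 so far).
Nothing else is reachable below k; 6 in all.

6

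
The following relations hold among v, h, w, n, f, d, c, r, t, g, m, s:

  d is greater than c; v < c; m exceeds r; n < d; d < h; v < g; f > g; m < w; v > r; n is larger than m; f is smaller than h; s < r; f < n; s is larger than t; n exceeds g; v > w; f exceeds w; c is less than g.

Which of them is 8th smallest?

g

The consecutive relations fix a unique order: t < s < r < m < w < v < c < g < f < n < d < h.
Counting 8 from the smallest end gives g.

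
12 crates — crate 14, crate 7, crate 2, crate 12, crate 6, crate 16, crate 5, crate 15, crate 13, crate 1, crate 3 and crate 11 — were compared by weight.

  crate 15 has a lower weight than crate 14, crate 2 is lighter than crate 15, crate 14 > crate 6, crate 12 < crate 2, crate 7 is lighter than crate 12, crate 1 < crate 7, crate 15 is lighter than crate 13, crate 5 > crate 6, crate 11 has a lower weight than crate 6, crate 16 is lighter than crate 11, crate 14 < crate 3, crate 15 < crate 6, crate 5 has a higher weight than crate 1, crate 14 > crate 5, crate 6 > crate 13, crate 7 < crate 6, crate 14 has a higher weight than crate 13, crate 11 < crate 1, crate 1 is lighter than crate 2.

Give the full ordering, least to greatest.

Each adjacent pair is fixed by a given relation: crate 16 < crate 11; crate 11 < crate 1; crate 1 < crate 7; crate 7 < crate 12; crate 12 < crate 2; crate 2 < crate 15; crate 15 < crate 13; crate 13 < crate 6; crate 6 < crate 5; crate 5 < crate 14; crate 14 < crate 3. Chaining them end to end gives the full order.

crate 16 < crate 11 < crate 1 < crate 7 < crate 12 < crate 2 < crate 15 < crate 13 < crate 6 < crate 5 < crate 14 < crate 3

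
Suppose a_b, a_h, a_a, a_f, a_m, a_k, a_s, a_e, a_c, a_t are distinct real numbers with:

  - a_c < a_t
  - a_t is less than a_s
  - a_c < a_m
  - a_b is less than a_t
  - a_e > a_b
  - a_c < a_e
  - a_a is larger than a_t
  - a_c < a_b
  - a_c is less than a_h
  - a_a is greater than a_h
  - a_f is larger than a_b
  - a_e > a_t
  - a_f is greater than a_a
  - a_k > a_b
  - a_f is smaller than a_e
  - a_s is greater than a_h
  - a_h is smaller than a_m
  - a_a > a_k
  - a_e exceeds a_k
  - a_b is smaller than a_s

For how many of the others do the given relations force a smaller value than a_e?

7

From a_e the given relations immediately reach a_c, a_b, a_k, a_t, a_f.
From those, a_a — 6 in total.
From those, a_h — 7 in total.
No other element is forced below a_e by the given relations, so the count is 7.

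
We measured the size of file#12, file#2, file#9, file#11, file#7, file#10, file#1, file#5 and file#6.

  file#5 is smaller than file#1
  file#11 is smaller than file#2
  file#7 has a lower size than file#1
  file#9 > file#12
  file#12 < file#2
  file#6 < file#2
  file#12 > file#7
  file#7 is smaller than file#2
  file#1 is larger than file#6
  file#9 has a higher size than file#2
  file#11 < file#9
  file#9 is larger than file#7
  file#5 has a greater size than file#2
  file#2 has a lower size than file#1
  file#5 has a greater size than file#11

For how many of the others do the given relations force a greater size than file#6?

From file#6 the given relations immediately reach file#2, file#1.
From those, file#5, file#9 — 4 in total.
Nothing else is reachable above file#6; 4 in all.

4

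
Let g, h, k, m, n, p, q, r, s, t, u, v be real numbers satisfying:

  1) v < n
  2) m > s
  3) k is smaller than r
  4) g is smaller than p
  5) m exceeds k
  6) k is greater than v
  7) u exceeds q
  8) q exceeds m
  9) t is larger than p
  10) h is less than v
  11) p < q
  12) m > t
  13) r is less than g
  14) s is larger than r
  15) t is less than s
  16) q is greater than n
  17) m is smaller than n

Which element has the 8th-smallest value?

s

Piecing the relations together gives one ordering: h < v < k < r < g < p < t < s < m < n < q < u.
The 8th smallest is s.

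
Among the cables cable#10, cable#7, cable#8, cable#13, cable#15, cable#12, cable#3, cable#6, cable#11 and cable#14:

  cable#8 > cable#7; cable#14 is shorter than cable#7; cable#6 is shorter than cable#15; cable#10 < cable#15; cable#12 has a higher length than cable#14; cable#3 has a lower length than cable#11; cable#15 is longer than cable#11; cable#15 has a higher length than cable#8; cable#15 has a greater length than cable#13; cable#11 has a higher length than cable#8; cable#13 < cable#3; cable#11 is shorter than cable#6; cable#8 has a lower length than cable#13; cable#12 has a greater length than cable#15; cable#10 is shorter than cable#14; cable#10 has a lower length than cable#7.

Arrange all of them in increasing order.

Nothing is placed below cable#10, so it is least; from there cable#10 < cable#14; cable#14 < cable#7; cable#7 < cable#8; cable#8 < cable#13; cable#13 < cable#3; cable#3 < cable#11; cable#11 < cable#6; cable#6 < cable#15; cable#15 < cable#12, each given directly.

cable#10 < cable#14 < cable#7 < cable#8 < cable#13 < cable#3 < cable#11 < cable#6 < cable#15 < cable#12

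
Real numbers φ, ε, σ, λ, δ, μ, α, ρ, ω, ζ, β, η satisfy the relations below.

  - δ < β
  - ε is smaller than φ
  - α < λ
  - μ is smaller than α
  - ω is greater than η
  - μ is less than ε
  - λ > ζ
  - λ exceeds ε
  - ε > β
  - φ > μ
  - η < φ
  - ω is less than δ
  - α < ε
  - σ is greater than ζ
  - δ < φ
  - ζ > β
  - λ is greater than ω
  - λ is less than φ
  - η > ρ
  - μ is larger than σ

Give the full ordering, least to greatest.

ρ < η < ω < δ < β < ζ < σ < μ < α < ε < λ < φ

Nothing is placed below ρ, so it is least; from there ρ < η; η < ω; ω < δ; δ < β; β < ζ; ζ < σ; σ < μ; μ < α; α < ε; ε < λ; λ < φ, each given directly.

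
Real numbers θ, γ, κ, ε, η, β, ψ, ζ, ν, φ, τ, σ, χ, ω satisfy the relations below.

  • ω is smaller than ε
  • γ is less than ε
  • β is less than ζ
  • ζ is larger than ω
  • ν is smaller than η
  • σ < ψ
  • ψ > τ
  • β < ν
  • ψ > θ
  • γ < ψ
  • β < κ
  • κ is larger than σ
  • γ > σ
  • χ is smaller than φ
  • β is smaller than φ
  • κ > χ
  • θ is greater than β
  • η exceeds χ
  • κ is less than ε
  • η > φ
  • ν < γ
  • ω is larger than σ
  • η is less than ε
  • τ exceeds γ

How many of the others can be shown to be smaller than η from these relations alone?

4

From η the given relations immediately reach χ, ν, φ.
From those, β — 4 in total.
No other element is forced below η by the given relations, so the count is 4.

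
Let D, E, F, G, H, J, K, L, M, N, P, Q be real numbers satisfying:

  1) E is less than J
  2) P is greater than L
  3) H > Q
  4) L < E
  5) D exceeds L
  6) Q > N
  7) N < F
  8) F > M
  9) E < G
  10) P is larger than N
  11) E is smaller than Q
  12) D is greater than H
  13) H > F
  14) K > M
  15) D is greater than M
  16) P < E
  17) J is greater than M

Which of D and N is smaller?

N

Chaining the given relations: N < P < E < Q < H < D.
So N < D; N is the smaller of the two.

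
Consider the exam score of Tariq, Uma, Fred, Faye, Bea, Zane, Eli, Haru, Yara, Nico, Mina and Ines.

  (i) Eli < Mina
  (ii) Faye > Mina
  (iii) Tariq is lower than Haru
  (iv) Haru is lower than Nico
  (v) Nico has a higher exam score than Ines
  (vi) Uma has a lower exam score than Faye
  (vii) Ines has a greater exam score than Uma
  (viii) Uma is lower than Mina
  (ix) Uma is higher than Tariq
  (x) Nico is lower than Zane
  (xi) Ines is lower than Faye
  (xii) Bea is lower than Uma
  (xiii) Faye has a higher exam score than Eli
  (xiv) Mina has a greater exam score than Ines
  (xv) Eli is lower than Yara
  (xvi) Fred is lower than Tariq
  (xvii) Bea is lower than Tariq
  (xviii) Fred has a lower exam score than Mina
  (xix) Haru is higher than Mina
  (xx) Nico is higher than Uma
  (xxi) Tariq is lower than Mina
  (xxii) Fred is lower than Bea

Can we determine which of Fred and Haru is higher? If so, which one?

Haru

Chaining the given relations: Fred < Bea < Tariq < Uma < Ines < Mina < Haru.
So Haru is higher.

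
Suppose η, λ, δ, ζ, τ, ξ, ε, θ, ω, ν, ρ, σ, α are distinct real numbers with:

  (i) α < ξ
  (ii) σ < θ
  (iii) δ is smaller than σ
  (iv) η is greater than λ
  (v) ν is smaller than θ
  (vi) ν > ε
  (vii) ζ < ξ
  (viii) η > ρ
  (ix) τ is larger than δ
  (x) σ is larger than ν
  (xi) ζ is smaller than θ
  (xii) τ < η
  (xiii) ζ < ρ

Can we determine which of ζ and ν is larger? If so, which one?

Following every chain through ζ: above ζ we get ρ, ξ, η, θ.
ν is not reached, and no chain runs the other way from ν to ζ.
So the given relations leave the order of ζ and ν undetermined.

undetermined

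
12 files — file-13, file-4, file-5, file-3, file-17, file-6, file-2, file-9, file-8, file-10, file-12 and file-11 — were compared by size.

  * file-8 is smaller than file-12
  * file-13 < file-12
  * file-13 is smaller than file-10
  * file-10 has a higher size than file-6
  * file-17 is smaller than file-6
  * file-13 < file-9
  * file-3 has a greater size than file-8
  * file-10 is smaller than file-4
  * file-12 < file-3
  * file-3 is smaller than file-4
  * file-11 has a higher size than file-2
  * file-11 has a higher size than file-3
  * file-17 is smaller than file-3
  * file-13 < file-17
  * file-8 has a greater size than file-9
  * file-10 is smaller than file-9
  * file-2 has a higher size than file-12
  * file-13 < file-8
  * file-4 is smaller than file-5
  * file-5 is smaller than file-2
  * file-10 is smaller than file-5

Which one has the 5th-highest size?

Chaining the given pairs: file-13 < file-17 < file-6 < file-10 < file-9 < file-8 < file-12 < file-3 < file-4 < file-5 < file-2 < file-11.
Counting 5 from the largest end gives file-3.

file-3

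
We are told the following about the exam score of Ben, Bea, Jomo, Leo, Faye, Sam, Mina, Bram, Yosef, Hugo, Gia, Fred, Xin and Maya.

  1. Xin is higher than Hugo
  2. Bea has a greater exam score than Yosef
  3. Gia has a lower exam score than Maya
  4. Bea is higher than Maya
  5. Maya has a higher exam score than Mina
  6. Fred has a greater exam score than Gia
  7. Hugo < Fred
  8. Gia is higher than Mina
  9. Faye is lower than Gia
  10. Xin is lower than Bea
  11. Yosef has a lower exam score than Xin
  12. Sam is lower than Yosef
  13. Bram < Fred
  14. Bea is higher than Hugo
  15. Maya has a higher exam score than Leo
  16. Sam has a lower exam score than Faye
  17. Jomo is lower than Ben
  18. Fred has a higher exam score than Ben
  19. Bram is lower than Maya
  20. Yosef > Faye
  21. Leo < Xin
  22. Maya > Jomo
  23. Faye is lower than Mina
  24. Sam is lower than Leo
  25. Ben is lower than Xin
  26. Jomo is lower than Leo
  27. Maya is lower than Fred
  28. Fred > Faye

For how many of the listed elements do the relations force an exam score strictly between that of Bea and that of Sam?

Chaining upward from Sam reaches: Faye, Mina, Leo, Yosef, Gia, Maya, Xin, Fred.
Chaining downward from Bea reaches: Bram, Jomo, Faye, Mina, Leo, Yosef, Hugo, Ben, Gia, Maya, Xin.
Strictly between Sam and Bea are those in both lists: Faye, Mina, Leo, Yosef, Gia, Maya, Xin — 7 elements.

7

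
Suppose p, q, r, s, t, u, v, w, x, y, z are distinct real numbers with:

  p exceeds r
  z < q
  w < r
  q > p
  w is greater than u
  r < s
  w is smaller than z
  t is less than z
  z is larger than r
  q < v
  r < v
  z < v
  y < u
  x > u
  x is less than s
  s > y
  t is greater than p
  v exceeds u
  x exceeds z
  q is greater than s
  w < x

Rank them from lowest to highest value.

Nothing is placed below y, so it is least; from there y < u; u < w; w < r; r < p; p < t; t < z; z < x; x < s; s < q; q < v, each given directly.

y < u < w < r < p < t < z < x < s < q < v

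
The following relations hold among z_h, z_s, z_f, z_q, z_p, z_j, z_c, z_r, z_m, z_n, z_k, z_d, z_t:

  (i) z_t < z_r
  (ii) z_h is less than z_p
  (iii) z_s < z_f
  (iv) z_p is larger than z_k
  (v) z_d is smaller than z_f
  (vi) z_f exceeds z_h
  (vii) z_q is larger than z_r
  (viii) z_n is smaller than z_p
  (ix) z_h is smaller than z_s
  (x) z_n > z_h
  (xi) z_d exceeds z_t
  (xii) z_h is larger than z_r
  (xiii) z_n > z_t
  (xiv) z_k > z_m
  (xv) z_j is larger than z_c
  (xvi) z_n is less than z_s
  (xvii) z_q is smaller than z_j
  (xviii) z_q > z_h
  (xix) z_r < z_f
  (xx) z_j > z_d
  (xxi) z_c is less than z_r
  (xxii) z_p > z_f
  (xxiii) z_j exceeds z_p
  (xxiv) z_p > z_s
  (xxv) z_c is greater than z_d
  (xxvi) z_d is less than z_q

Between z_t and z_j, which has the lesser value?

z_t < z_d < z_c < z_r < z_h < z_n < z_s < z_f < z_p < z_j, by transitivity through z_d, z_c, z_r, z_h, z_n, z_s, z_f, z_p.
So z_t < z_j; z_t is the smaller of the two.

z_t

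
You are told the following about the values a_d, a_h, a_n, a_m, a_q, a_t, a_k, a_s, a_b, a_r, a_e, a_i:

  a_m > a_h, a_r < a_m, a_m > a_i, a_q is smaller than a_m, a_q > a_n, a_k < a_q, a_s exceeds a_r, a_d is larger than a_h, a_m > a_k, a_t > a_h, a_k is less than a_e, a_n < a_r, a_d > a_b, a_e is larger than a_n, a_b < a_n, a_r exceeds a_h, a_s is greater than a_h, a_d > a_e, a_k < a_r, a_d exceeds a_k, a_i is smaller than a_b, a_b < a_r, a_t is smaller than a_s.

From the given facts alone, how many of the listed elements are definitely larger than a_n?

From a_n the given relations immediately reach a_e, a_q, a_r.
From those, a_s, a_d, a_m — 6 in total.
No other element is forced above a_n by the given relations, so the count is 6.

6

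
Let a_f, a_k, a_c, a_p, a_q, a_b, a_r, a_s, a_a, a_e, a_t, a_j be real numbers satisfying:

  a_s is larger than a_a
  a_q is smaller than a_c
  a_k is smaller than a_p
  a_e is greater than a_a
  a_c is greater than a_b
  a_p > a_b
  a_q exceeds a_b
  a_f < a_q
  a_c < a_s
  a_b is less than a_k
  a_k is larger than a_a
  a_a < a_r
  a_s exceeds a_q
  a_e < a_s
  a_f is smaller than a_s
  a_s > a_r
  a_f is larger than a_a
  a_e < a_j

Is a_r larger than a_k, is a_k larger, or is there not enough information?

undetermined

Following every chain through a_k: above a_k we get a_p; below a_k we get a_a, a_b.
a_r is not reached, and no chain runs the other way from a_r to a_k.
So the given relations leave the order of a_k and a_r undetermined.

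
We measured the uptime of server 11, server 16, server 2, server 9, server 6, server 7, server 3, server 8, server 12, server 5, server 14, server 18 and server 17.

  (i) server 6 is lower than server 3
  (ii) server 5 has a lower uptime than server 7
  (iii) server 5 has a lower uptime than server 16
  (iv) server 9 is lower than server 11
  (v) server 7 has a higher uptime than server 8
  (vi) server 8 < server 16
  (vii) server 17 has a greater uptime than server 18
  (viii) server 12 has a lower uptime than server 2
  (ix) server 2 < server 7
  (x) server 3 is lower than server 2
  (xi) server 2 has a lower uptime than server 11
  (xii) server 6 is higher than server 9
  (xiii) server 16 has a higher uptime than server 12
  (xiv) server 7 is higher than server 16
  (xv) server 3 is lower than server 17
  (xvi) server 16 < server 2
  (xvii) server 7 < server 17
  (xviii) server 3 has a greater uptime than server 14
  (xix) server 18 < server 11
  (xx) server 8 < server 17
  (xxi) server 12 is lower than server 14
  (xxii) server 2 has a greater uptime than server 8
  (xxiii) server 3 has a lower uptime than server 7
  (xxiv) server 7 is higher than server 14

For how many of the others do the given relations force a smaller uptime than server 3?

From server 3 the given relations immediately reach server 14, server 6.
From those, server 9, server 12 — 4 in total.
No other element is forced below server 3 by the given relations, so the count is 4.

4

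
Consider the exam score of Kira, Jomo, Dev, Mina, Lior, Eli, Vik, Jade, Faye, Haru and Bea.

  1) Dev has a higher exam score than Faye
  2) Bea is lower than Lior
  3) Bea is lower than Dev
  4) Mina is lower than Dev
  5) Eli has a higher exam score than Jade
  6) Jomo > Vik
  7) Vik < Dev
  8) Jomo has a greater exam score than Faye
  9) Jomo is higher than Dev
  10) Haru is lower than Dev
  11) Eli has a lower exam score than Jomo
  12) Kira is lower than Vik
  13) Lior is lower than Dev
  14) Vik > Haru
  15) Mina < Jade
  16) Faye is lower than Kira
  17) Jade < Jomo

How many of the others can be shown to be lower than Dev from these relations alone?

The elements the relations force below Dev are Bea, Faye, Kira, Haru, Lior, Mina, Vik — no chain reaches any other.
That is 7.

7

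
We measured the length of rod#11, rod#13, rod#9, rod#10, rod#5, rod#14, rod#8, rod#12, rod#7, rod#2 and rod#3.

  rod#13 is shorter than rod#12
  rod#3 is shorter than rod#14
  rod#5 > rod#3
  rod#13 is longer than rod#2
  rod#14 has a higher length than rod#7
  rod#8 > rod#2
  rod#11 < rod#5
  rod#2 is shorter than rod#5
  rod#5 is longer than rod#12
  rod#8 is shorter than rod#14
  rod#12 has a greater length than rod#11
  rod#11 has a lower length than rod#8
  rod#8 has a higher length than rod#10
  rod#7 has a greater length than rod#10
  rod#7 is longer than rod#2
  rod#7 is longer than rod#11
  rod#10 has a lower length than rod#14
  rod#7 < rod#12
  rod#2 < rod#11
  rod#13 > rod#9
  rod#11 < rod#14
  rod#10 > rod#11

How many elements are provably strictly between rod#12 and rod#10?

Chaining upward from rod#10 reaches: rod#7, rod#8, rod#14, rod#5.
Chaining downward from rod#12 reaches: rod#2, rod#11, rod#9, rod#7, rod#13.
Strictly between rod#10 and rod#12 are those in both lists: rod#7 — 1 element.

1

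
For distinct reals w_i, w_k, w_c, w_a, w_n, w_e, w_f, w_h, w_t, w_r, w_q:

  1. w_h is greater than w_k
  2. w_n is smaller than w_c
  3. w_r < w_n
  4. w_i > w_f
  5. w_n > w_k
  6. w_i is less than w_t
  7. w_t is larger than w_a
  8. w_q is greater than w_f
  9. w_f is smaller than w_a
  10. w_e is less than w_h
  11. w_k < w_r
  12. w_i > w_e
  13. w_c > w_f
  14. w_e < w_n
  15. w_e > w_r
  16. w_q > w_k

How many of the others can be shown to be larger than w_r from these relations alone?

6

From w_r the given relations immediately reach w_e, w_n.
From those, w_i, w_h, w_c — 5 in total.
From those, w_t — 6 in total.
No other element is forced above w_r by the given relations, so the count is 6.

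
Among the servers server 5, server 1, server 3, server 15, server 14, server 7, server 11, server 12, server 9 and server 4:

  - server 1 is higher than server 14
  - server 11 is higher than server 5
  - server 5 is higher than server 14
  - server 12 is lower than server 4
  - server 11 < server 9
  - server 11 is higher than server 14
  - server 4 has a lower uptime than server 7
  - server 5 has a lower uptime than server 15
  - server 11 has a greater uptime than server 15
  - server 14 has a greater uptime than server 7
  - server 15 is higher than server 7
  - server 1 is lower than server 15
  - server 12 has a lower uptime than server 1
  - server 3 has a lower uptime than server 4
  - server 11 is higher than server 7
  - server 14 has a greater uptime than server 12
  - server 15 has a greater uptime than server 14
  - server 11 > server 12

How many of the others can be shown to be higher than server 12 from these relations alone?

Directly above server 12: server 4, server 14, server 1, server 11.
One step further: server 7, server 5, server 15, server 9 (8 so far).
Nothing else is reachable above server 12; 8 in all.

8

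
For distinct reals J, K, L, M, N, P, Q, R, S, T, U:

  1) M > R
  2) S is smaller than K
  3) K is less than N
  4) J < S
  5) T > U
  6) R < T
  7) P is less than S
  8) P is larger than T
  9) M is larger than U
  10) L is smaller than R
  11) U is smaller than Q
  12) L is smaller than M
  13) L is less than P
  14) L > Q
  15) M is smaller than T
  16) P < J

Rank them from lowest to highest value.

U < Q < L < R < M < T < P < J < S < K < N

Nothing is placed below U, so it is least; from there U < Q; Q < L; L < R; R < M; M < T; T < P; P < J; J < S; S < K; K < N, each given directly.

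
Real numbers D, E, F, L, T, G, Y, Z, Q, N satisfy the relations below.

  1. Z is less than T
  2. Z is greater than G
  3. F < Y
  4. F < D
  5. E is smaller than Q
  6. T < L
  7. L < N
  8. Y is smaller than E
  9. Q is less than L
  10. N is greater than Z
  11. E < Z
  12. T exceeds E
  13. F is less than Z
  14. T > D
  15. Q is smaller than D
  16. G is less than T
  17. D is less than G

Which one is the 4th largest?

Z

Chaining the given pairs: F < Y < E < Q < D < G < Z < T < L < N.
Counting 4 from the largest end gives Z.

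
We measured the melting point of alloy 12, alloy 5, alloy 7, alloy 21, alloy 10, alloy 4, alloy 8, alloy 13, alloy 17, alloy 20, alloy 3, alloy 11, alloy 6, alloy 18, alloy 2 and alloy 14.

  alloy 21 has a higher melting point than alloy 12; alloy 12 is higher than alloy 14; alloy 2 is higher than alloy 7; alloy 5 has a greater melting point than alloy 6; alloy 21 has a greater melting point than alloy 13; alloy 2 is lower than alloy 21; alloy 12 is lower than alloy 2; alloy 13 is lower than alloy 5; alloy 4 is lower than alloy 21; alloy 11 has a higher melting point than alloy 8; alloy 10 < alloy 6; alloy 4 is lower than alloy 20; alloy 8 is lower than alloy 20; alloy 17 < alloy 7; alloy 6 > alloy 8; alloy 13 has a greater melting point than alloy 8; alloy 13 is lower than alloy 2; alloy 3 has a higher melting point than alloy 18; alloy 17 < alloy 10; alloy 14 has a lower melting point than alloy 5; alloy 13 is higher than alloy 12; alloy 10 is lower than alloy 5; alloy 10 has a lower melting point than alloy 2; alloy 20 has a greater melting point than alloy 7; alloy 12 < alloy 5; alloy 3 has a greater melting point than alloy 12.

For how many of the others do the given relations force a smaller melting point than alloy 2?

7

Directly below alloy 2: alloy 7, alloy 12, alloy 10, alloy 13.
One step further: alloy 17, alloy 14, alloy 8 (7 so far).
No other element is forced below alloy 2 by the given relations, so the count is 7.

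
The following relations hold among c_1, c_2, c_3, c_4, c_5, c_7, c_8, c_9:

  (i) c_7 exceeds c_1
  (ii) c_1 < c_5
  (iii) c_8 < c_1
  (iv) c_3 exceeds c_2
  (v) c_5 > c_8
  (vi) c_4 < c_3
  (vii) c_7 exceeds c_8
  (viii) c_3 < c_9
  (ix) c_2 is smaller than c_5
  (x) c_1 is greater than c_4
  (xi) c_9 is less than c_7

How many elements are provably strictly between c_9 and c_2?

Chaining upward from c_2 reaches: c_3, c_5, c_7.
Chaining downward from c_9 reaches: c_4, c_3.
Strictly between c_2 and c_9 are those in both lists: c_3 — 1 element.

1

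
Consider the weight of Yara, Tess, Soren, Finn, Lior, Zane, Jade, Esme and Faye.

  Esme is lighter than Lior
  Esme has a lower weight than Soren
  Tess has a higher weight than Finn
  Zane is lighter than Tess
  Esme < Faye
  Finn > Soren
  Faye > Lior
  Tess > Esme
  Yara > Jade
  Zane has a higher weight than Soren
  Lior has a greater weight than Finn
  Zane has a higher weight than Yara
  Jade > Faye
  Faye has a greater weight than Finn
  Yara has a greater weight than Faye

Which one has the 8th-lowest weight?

Zane

The consecutive relations fix a unique order: Esme < Soren < Finn < Lior < Faye < Jade < Yara < Zane < Tess.
The 8th smallest is Zane.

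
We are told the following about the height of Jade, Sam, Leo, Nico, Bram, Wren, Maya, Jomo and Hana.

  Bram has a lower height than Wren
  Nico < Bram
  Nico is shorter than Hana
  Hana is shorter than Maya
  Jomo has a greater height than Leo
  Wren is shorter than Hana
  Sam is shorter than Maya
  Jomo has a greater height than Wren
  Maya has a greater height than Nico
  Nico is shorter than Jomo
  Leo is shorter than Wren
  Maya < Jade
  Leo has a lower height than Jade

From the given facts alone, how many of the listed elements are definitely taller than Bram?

Directly above Bram: Wren.
One step further: Hana, Jomo (3 so far).
One step further: Maya (4 so far).
One step further: Jade (5 so far).
Nothing else is reachable above Bram; 5 in all.

5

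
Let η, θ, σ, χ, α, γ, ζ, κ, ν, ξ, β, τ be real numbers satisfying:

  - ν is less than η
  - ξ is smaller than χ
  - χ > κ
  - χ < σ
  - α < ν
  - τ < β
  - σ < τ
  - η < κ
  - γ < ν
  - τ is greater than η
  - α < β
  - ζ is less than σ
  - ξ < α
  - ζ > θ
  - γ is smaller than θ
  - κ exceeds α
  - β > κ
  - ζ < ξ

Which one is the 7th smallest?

η

The consecutive relations fix a unique order: γ < θ < ζ < ξ < α < ν < η < κ < χ < σ < τ < β.
Counting 7 from the smallest end gives η.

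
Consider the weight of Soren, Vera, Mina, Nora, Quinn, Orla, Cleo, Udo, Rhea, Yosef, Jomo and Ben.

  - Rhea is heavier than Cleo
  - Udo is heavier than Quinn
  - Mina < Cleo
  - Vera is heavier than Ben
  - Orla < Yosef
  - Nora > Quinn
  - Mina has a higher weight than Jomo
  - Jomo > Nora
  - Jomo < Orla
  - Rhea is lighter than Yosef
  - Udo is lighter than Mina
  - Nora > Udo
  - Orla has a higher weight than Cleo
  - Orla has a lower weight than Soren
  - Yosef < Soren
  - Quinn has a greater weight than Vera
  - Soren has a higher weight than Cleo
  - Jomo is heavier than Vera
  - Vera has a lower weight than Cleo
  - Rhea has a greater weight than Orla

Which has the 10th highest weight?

The consecutive relations fix a unique order: Ben < Vera < Quinn < Udo < Nora < Jomo < Mina < Cleo < Orla < Rhea < Yosef < Soren.
Counting 10 from the largest end gives Quinn.

Quinn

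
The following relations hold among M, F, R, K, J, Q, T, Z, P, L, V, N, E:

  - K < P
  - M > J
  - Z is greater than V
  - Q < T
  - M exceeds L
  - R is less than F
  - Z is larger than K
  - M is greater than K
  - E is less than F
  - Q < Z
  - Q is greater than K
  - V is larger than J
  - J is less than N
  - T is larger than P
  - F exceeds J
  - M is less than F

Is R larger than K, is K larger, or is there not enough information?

undetermined

Following every chain through R: above R we get F.
K is not reached, and no chain runs the other way from K to R.
So the given relations leave the order of R and K undetermined.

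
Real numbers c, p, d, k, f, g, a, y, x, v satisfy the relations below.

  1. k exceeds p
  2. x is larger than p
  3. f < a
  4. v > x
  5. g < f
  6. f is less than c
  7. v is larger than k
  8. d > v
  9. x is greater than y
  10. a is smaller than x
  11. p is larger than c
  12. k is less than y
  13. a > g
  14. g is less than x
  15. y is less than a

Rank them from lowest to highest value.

g < f < c < p < k < y < a < x < v < d

Nothing is placed below g, so it is least; from there g < f; f < c; c < p; p < k; k < y; y < a; a < x; x < v; v < d, each given directly.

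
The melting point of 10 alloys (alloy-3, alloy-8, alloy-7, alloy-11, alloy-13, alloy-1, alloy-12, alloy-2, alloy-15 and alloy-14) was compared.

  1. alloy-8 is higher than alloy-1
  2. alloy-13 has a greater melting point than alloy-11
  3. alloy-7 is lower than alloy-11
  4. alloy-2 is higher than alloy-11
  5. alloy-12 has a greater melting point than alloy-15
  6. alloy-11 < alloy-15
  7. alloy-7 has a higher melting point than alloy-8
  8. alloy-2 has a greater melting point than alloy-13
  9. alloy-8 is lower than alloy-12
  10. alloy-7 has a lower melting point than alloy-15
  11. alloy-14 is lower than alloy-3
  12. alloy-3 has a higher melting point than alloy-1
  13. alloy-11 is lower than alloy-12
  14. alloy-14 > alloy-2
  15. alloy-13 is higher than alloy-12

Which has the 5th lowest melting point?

alloy-15

Piecing the relations together gives one ordering: alloy-1 < alloy-8 < alloy-7 < alloy-11 < alloy-15 < alloy-12 < alloy-13 < alloy-2 < alloy-14 < alloy-3.
The 5th smallest is alloy-15.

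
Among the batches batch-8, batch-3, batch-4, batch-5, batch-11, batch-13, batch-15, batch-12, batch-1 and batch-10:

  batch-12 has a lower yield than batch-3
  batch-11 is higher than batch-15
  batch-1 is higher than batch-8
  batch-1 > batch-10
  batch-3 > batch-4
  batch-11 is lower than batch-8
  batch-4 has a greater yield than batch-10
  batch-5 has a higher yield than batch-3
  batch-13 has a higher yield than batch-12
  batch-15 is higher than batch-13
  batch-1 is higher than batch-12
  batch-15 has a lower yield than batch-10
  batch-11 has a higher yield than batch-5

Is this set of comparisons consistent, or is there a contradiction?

consistent

Every relation is compatible with batch-12 < batch-13 < batch-15 < batch-10 < batch-4 < batch-3 < batch-5 < batch-11 < batch-8 < batch-1; the set is consistent.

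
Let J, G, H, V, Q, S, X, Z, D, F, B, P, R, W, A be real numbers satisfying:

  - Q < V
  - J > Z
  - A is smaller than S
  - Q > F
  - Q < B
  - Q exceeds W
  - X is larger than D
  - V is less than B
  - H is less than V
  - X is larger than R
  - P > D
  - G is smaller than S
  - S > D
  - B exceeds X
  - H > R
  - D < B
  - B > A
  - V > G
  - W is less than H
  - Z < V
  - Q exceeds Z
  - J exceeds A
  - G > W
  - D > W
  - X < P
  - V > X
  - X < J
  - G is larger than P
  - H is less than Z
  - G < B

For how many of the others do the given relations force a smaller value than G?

From G the given relations immediately reach W, P.
From those, D, X — 4 in total.
From those, R — 5 in total.
Nothing else is reachable below G; 5 in all.

5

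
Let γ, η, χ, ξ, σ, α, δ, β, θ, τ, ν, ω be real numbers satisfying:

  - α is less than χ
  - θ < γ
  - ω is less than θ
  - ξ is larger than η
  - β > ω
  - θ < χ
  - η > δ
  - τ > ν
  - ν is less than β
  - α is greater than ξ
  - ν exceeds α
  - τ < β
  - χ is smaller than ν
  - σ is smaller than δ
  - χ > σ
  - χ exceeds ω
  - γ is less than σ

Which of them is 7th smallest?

Chaining the given pairs: ω < θ < γ < σ < δ < η < ξ < α < χ < ν < τ < β.
The 7th smallest is ξ.

ξ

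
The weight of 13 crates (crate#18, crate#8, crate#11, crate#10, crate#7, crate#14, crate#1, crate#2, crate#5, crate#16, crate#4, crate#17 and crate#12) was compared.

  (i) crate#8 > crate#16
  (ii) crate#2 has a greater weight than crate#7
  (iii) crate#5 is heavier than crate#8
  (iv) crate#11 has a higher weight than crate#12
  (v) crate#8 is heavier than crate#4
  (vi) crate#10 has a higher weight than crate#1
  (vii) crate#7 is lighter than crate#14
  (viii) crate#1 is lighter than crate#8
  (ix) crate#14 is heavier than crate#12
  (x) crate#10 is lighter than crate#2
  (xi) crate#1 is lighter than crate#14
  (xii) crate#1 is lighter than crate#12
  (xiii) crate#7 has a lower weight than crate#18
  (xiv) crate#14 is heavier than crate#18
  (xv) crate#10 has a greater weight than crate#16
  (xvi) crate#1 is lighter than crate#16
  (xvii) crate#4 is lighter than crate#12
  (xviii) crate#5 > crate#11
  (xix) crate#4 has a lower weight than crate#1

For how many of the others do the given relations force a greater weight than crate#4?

Directly above crate#4: crate#1, crate#12, crate#8.
One step further: crate#16, crate#10, crate#11, crate#5, crate#14 (8 so far).
One step further: crate#2 (9 so far).
No other element is forced above crate#4 by the given relations, so the count is 9.

9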